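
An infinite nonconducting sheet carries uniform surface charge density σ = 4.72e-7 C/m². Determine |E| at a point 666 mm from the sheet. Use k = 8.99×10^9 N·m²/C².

Choose a cylindrical pillbox piercing the sheet, end faces (area A) parallel to it.
Only the two end caps contribute flux: Φ = 2EA. With Q_enc = σA, Gauss's law gives E = |σ|/(2ε₀).
E = 2πk|σ| = 2π(8.99×10^9)(4.72×10^-7) = 2.67×10^4 N/C.

|E| ≈ 2.67×10^4 N/C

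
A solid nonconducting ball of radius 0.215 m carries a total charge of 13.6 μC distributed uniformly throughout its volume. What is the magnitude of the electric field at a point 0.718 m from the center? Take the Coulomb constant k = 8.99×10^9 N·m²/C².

E = 2.37e5 N/C

By spherical symmetry E is radial; choose a Gaussian sphere of radius r = 0.718 m (r > R, so the entire charge is enclosed).
Q_enc = 13.6 μC = 1.36×10^-5 C.
By Gauss's law, ∮E·dA = E·4πr² = Q_enc/ε₀.
E = k|Q_enc|/r² = (8.99×10^9)(1.36×10^-5)/(0.718)² = 2.37e5 N/C.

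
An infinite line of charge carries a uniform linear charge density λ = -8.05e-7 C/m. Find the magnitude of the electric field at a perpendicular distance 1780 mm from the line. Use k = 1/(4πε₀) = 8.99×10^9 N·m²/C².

By cylindrical symmetry E is radial; use a coaxial Gaussian cylinder of radius 1780 mm and length L.
Q_enc = λL, so λ_enc = -8.05×10^-7 C/m.
Applying ∮E·dA = Q_enc/ε₀ with the end caps contributing no flux:
E = 2k|λ_enc|/r = 2(8.99×10^9)(8.05e-7)/(1.78) = 8.13e3 N/C.

|E| = 8.13×10^3 V/m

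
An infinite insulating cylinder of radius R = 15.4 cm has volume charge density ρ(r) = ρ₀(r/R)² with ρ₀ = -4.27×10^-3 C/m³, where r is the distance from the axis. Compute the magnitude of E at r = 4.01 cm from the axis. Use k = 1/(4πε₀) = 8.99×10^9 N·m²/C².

3.28e5 N/C

Coaxial Gaussian cylinder, radius r = 4.01 cm, length L (r < R).
Integrating ρ over the cross-section to radius r: λ_enc = (2πρ₀/R²) ∫₀^r r'^3 dr' = 2πρ₀ r^4/(4·R²) = -7.313×10^-7 C/m.
By Gauss's law (flux through the curved wall only), E·2πrL = λ_enc L/ε₀.
E = 2k|λ_enc|/r = 2(8.99×10^9)(7.313e-7)/(0.0401) = 3.28×10^5 N/C.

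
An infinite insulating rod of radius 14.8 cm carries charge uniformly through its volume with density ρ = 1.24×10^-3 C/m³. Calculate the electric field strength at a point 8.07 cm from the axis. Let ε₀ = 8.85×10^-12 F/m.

|E| = 5.65×10^6 V/m

By cylindrical symmetry E is radial; use a coaxial Gaussian cylinder of radius 8.07 cm and length L (r < R).
Enclosed charge per unit length: λ_enc = ρ·πr² = (1.24e-3)π(0.0807)² = 2.537e-5 C/m.
Gauss's law: E·2πrL = λ_enc L/ε₀.
E = |λ_enc|/(2πε₀r) = (2.537×10^-5)/(2π·8.85×10^-12·0.0807) = 5.65×10^6 N/C.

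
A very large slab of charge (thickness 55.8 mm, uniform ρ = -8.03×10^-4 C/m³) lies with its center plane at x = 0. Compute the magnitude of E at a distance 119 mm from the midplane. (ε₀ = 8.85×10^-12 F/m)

E ≈ 2.53×10^6 V/m

The point |x| = 119 mm lies outside the slab (half-thickness 0.0279 m). A symmetric pillbox spanning the full slab encloses Q_enc = ρ·d·A.
Flux = 2EA ⇒ E = |ρ|d/(2ε₀), independent of distance outside.
E = (8.03×10^-4)(0.0558)/(2·8.85×10^-12) = 2.53×10^6 N/C.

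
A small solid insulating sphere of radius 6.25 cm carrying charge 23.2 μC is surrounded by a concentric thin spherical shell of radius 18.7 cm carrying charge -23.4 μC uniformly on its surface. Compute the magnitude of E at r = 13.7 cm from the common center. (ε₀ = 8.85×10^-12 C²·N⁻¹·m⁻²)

Symmetry ⇒ E = E(r) r̂. Gaussian sphere of radius r = 13.7 cm (between the bodies, 6.25 cm < r < 18.7 cm).
The shell at 18.7 cm lies outside the Gaussian surface, so Q_enc = 23.2 μC = 2.32×10^-5 C.
By Gauss's law, ∮E·dA = E·4πr² = Q_enc/ε₀.
E = |Q_enc|/(4πε₀r²) = (2.32e-5)/(4π·8.85×10^-12·(0.137)²) = 1.11×10^7 N/C.

E ≈ 1.11×10^7 N/C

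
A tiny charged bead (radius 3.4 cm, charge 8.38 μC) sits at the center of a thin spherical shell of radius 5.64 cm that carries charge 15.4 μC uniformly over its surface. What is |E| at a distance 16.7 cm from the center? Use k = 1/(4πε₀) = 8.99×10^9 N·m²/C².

Symmetry ⇒ E = E(r) r̂. Gaussian sphere of radius r = 16.7 cm (r > 5.64 cm, enclosing both).
Q_enc = (8.38 μC) + (15.4 μC) = 2.378×10^-5 C.
Gauss's law: E·4πr² = Q_enc/ε₀.
E = k|Q_enc|/r² = (8.99×10^9)(2.378×10^-5)/(0.167)² = 7.67×10^6 N/C.

7.67×10^6 N/C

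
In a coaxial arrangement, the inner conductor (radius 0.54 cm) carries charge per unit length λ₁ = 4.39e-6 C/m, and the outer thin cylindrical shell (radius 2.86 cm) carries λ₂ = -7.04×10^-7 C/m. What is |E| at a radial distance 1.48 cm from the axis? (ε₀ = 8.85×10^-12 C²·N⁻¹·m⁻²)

E ≈ 5.33×10^6 N/C

By cylindrical symmetry E is radial; use a coaxial Gaussian cylinder of radius 1.48 cm and length L (between the conductors, 0.54 cm < r < 2.86 cm).
Only the inner wire is enclosed; the outer shell contributes nothing inside itself. λ_enc = λ₁ = 4.39e-6 C/m.
By Gauss's law (flux through the curved wall only), E·2πrL = λ_enc L/ε₀.
E = |λ_enc|/(2πε₀r) = (4.39×10^-6)/(2π·8.85×10^-12·0.0148) = 5.33×10^6 N/C.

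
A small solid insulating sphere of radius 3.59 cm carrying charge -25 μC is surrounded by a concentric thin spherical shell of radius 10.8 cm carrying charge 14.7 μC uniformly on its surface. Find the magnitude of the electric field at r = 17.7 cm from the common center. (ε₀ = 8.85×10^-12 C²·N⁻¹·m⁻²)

E ≈ 2.96×10^6 V/m

By spherical symmetry E is radial; choose a Gaussian sphere of radius r = 17.7 cm (r > 10.8 cm, enclosing both).
Q_enc = (-25 μC) + (14.7 μC) = -1.03e-5 C.
Gauss's law: E·4πr² = Q_enc/ε₀.
E = |Q_enc|/(4πε₀r²) = (1.03×10^-5)/(4π·8.85×10^-12·(0.177)²) = 2.96×10^6 N/C.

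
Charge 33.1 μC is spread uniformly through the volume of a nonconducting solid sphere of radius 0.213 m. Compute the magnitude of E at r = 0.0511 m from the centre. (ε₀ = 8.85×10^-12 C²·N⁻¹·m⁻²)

E = 1.57×10^6 N/C

Symmetry ⇒ E = E(r) r̂. Gaussian sphere of radius r = 0.0511 m (r < R).
Only the charge within r is enclosed: Q_enc = Q·(r/R)³ = (33.1 μC)·(0.0511 m/0.213 m)³ = 4.57e-7 C.
By Gauss's law, ∮E·dA = E·4πr² = Q_enc/ε₀.
E = |Q_enc|/(4πε₀r²) = (4.57×10^-7)/(4π·8.85×10^-12·(0.0511)²) = 1.57×10^6 N/C.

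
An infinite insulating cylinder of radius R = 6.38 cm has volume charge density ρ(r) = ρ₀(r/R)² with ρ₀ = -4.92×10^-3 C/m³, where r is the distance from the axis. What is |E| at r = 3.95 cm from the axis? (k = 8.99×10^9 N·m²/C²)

Coaxial Gaussian cylinder, radius r = 3.95 cm, length L (r < R).
λ_enc = ∫₀^r ρ(r')·2πr' dr' = (2πρ₀/R²)·r^4/4 = -4.622×10^-6 C/m.
Since E is radial and uniform over the curved surface, Φ = E·2πrL = Q_enc/ε₀ = λ_enc L/ε₀.
E = 2k|λ_enc|/r = 2(8.99×10^9)(4.622×10^-6)/(0.0395) = 2.10×10^6 N/C.

E ≈ 2.10×10^6 N/C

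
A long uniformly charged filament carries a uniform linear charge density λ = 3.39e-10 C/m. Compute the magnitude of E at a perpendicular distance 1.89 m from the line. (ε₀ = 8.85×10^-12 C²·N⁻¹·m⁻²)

3.23 V/m

Choose a coaxial cylinder of radius r = 1.89 m (arbitrary length L) as the Gaussian surface.
Q_enc = λL, so λ_enc = 3.39×10^-10 C/m.
By Gauss's law (flux through the curved wall only), E·2πrL = λ_enc L/ε₀.
E = |λ_enc|/(2πε₀r) = (3.39×10^-10)/(2π·8.85×10^-12·1.89) = 3.23 N/C.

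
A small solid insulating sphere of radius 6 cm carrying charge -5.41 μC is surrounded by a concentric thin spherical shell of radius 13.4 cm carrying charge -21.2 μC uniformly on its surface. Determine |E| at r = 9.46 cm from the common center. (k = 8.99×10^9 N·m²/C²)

Take a concentric spherical Gaussian surface of radius r = 9.46 cm (between the bodies, 6 cm < r < 13.4 cm).
Only the inner charge is enclosed; the outer shell contributes nothing inside itself. Q_enc = -5.41 μC = -5.41e-6 C.
By Gauss's law, ∮E·dA = E·4πr² = Q_enc/ε₀.
E = k|Q_enc|/r² = (8.99×10^9)(5.41×10^-6)/(0.0946)² = 5.43×10^6 N/C.

|E| ≈ 5.43e6 N/C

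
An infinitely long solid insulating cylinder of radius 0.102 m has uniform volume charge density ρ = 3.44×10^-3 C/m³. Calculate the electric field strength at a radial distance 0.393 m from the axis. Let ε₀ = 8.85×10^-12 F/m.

By cylindrical symmetry E is radial; use a coaxial Gaussian cylinder of radius 0.393 m and length L (r > 0.102 m, full cross-section enclosed).
λ_enc = ρ·πR² = (3.44×10^-3)π(0.102)² = 1.124×10^-4 C/m.
Gauss's law: E·2πrL = λ_enc L/ε₀.
E = |λ_enc|/(2πε₀r) = (1.124×10^-4)/(2π·8.85×10^-12·0.393) = 5.15×10^6 N/C.

E = 5.15e6 V/m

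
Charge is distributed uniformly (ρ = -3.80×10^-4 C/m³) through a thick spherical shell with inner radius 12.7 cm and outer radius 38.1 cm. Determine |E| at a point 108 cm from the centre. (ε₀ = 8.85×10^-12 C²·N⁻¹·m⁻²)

Use a concentric Gaussian sphere at r = 108 cm (r > 38.1 cm, enclosing the whole shell).
Q_enc = ρ·(4π/3)(b³ − a³) = (-3.80×10^-4)·(4π/3)·((0.381)³ − (0.127)³) = -8.477×10^-5 C.
By Gauss's law, ∮E·dA = E·4πr² = Q_enc/ε₀.
E = |Q_enc|/(4πε₀r²) = (8.477×10^-5)/(4π·8.85×10^-12·(1.08)²) = 6.54×10^5 N/C.

6.54e5 N/C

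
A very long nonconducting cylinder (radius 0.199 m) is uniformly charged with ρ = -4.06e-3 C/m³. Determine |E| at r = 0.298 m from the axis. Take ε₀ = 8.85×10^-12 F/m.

|E| ≈ 3.05×10^7 N/C

Coaxial Gaussian cylinder, radius r = 0.298 m, length L (r > 0.199 m, full cross-section enclosed).
λ_enc = ρ·πR² = (-4.06e-3)π(0.199)² = -5.051×10^-4 C/m.
Applying ∮E·dA = Q_enc/ε₀ with the end caps contributing no flux:
E = |λ_enc|/(2πε₀r) = (5.051×10^-4)/(2π·8.85×10^-12·0.298) = 3.05×10^7 N/C.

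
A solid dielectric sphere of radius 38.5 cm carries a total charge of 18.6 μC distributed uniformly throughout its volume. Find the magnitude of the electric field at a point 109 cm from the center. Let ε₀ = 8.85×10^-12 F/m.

Take a concentric spherical Gaussian surface of radius r = 109 cm (r > R, so the entire charge is enclosed).
Q_enc = 18.6 μC = 1.86e-5 C.
Gauss's law: E·4πr² = Q_enc/ε₀.
E = |Q_enc|/(4πε₀r²) = (1.86×10^-5)/(4π·8.85×10^-12·(1.09)²) = 1.41e5 N/C.

|E| ≈ 1.41×10^5 N/C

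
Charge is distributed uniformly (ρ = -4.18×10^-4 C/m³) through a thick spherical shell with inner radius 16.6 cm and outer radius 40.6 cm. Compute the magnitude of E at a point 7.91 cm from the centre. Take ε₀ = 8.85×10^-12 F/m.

|E| = 0 V/m

Take a concentric spherical Gaussian surface of radius r = 7.91 cm (r < 16.6 cm, inside the empty cavity).
Q_enc = 0 (all charge lies at larger r); Gauss's law gives E = 0.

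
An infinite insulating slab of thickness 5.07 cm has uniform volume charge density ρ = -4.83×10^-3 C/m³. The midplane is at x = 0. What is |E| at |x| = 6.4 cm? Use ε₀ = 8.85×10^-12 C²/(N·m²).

The point |x| = 6.4 cm lies outside the slab (half-thickness 0.02535 m). A symmetric pillbox spanning the full slab encloses Q_enc = ρ·d·A.
Flux = 2EA ⇒ E = |ρ|d/(2ε₀), independent of distance outside.
E = (4.83×10^-3)(0.0507)/(2·8.85×10^-12) = 1.38e7 N/C.

|E| ≈ 1.38×10^7 N/C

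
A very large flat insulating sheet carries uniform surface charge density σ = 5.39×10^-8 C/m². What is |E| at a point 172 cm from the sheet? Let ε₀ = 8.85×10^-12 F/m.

E = 3.05e3 V/m

The symmetry is planar: E is normal to the sheet and the same magnitude on both sides. Take a pillbox straddling the sheet with end-cap area A.
Flux Φ = 2EA and Q_enc = σA, so 2EA = σA/ε₀ ⇒ E = |σ|/(2ε₀), independent of distance.
E = |σ|/(2ε₀) = (5.39e-8)/(2·8.85×10^-12) = 3.05×10^3 N/C.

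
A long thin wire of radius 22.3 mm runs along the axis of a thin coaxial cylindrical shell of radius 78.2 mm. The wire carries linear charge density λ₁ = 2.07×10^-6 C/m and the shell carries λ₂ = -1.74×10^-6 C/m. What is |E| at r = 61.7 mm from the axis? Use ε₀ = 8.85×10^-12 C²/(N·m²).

E = 6.03×10^5 N/C

By cylindrical symmetry E is radial; use a coaxial Gaussian cylinder of radius 61.7 mm and length L (between the conductors, 22.3 mm < r < 78.2 mm).
The shell at 78.2 mm lies outside the Gaussian surface, so λ_enc = λ₁ = 2.07×10^-6 C/m.
Since E is radial and uniform over the curved surface, Φ = E·2πrL = Q_enc/ε₀ = λ_enc L/ε₀.
E = |λ_enc|/(2πε₀r) = (2.07e-6)/(2π·8.85×10^-12·0.0617) = 6.03×10^5 N/C.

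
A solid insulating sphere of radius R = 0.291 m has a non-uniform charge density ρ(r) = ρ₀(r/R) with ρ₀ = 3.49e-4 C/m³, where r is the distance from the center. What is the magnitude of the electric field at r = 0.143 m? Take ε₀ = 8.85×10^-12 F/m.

By spherical symmetry E is radial; choose a Gaussian sphere of radius r = 0.143 m (r < R).
Q_enc = ∫₀^r ρ(r')·4πr'² dr' = (4πρ₀/R) ∫₀^r r'^3 dr' = 4πρ₀ r^4/(4·R) = 1.576×10^-6 C.
Since E is radial and uniform over the Gaussian sphere, Φ = E·4πr² = Q_enc/ε₀.
E = |Q_enc|/(4πε₀r²) = (1.576e-6)/(4π·8.85×10^-12·(0.143)²) = 6.93×10^5 N/C.

|E| ≈ 6.93×10^5 V/m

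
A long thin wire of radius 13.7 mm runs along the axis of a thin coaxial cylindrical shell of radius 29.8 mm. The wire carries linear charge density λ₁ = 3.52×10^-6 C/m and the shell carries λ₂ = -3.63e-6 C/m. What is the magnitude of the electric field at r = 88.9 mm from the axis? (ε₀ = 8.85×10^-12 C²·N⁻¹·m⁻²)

|E| = 2.23×10^4 V/m

Choose a coaxial cylinder of radius r = 88.9 mm (arbitrary length L) as the Gaussian surface (r > 29.8 mm, enclosing both).
λ_enc = λ₁ + λ₂ = (3.52×10^-6) + (-3.63×10^-6) = -1.10×10^-7 C/m.
By Gauss's law (flux through the curved wall only), E·2πrL = λ_enc L/ε₀.
E = |λ_enc|/(2πε₀r) = (1.10×10^-7)/(2π·8.85×10^-12·0.0889) = 2.23e4 N/C.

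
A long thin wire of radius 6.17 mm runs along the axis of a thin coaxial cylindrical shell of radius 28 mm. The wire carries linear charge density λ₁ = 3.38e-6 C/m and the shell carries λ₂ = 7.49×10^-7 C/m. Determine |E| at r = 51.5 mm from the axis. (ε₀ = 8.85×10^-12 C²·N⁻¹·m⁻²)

|E| = 1.44×10^6 N/C

Coaxial Gaussian cylinder, radius r = 51.5 mm, length L (r > 28 mm, enclosing both).
λ_enc = λ₁ + λ₂ = (3.38×10^-6) + (7.49×10^-7) = 4.129×10^-6 C/m.
By Gauss's law (flux through the curved wall only), E·2πrL = λ_enc L/ε₀.
E = |λ_enc|/(2πε₀r) = (4.129×10^-6)/(2π·8.85×10^-12·0.0515) = 1.44×10^6 N/C.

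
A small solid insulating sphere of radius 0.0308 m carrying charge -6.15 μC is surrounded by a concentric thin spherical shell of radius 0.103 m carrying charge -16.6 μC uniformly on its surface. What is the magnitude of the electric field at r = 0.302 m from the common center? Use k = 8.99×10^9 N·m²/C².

|E| ≈ 2.24×10^6 V/m

By spherical symmetry E is radial; choose a Gaussian sphere of radius r = 0.302 m (r > 0.103 m, enclosing both).
Q_enc = (-6.15 μC) + (-16.6 μC) = -2.275×10^-5 C.
Applying ∮E·dA = Q_enc/ε₀ with Φ = E(4πr²):
E = k|Q_enc|/r² = (8.99×10^9)(2.275×10^-5)/(0.302)² = 2.24e6 N/C.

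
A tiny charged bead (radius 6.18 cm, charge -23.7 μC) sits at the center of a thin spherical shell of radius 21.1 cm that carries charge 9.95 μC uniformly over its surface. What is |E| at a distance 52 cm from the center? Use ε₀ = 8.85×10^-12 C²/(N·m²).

E = 4.57×10^5 N/C

Symmetry ⇒ E = E(r) r̂. Gaussian sphere of radius r = 52 cm (r > 21.1 cm, enclosing both).
Q_enc = (-23.7 μC) + (9.95 μC) = -1.375e-5 C.
By Gauss's law, ∮E·dA = E·4πr² = Q_enc/ε₀.
E = |Q_enc|/(4πε₀r²) = (1.375×10^-5)/(4π·8.85×10^-12·(0.52)²) = 4.57×10^5 N/C.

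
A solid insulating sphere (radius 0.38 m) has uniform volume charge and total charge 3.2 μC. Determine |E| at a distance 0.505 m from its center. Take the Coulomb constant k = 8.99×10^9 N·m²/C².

|E| ≈ 1.13×10^5 N/C

Take a concentric spherical Gaussian surface of radius r = 0.505 m (r > R, so the entire charge is enclosed).
Q_enc = 3.2 μC = 3.20×10^-6 C.
Gauss's law: E·4πr² = Q_enc/ε₀.
E = k|Q_enc|/r² = (8.99×10^9)(3.20×10^-6)/(0.505)² = 1.13e5 N/C.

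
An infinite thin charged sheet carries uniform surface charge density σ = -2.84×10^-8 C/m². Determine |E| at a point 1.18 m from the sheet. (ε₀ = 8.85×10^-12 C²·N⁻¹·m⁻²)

E ≈ 1.60×10^3 V/m

By planar symmetry E is perpendicular to the sheet and uniform; use a Gaussian pillbox with flat faces of area A on each side of the sheet.
Flux Φ = 2EA and Q_enc = σA, so 2EA = σA/ε₀ ⇒ E = |σ|/(2ε₀), independent of distance.
E = |σ|/(2ε₀) = (2.84×10^-8)/(2·8.85×10^-12) = 1.60×10^3 N/C.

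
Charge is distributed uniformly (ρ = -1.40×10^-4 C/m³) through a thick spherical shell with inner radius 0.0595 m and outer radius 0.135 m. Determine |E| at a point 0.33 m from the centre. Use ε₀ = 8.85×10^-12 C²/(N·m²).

1.09×10^5 V/m

Take a concentric spherical Gaussian surface of radius r = 0.33 m (r > 0.135 m, enclosing the whole shell).
Q_enc = ρ·(4π/3)(b³ − a³) = (-1.40×10^-4)·(4π/3)·((0.135)³ − (0.0595)³) = -1.319×10^-6 C.
By Gauss's law, ∮E·dA = E·4πr² = Q_enc/ε₀.
E = |Q_enc|/(4πε₀r²) = (1.319×10^-6)/(4π·8.85×10^-12·(0.33)²) = 1.09e5 N/C.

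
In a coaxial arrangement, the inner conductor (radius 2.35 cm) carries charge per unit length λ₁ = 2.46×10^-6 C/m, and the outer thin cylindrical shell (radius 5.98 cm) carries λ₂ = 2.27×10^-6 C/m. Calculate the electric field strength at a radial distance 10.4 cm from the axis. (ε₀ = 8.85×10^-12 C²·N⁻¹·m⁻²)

Choose a coaxial cylinder of radius r = 10.4 cm (arbitrary length L) as the Gaussian surface (r > 5.98 cm, enclosing both).
λ_enc = λ₁ + λ₂ = (2.46×10^-6) + (2.27×10^-6) = 4.73×10^-6 C/m.
Gauss's law: E·2πrL = λ_enc L/ε₀.
E = |λ_enc|/(2πε₀r) = (4.73×10^-6)/(2π·8.85×10^-12·0.104) = 8.18×10^5 N/C.

E = 8.18×10^5 N/C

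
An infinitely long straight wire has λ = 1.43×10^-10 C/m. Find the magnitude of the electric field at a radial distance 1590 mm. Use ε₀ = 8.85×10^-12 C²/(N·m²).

|E| ≈ 1.62 N/C

Choose a coaxial cylinder of radius r = 1590 mm (arbitrary length L) as the Gaussian surface.
Q_enc = λL, so λ_enc = 1.43e-10 C/m.
By Gauss's law (flux through the curved wall only), E·2πrL = λ_enc L/ε₀.
E = |λ_enc|/(2πε₀r) = (1.43×10^-10)/(2π·8.85×10^-12·1.59) = 1.62 N/C.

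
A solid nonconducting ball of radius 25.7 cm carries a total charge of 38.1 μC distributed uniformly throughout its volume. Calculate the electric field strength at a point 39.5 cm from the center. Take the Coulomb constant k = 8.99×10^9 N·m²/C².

E = 2.20e6 N/C

Take a concentric spherical Gaussian surface of radius r = 39.5 cm (r > R, so the entire charge is enclosed).
Q_enc = 38.1 μC = 3.81e-5 C.
Since E is radial and uniform over the Gaussian sphere, Φ = E·4πr² = Q_enc/ε₀.
E = k|Q_enc|/r² = (8.99×10^9)(3.81×10^-5)/(0.395)² = 2.20×10^6 N/C.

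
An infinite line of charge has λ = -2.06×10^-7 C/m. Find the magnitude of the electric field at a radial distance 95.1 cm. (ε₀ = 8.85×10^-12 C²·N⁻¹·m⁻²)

By cylindrical symmetry E is radial; use a coaxial Gaussian cylinder of radius 95.1 cm and length L.
Q_enc = λL, so λ_enc = -2.06×10^-7 C/m.
By Gauss's law (flux through the curved wall only), E·2πrL = λ_enc L/ε₀.
E = |λ_enc|/(2πε₀r) = (2.06×10^-7)/(2π·8.85×10^-12·0.951) = 3.90×10^3 N/C.

E ≈ 3.90e3 N/C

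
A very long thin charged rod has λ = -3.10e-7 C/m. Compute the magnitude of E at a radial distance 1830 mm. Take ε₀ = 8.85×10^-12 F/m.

Take a coaxial cylindrical Gaussian surface of radius r = 1830 mm and length L.
Q_enc = λL, so λ_enc = -3.10×10^-7 C/m.
By Gauss's law (flux through the curved wall only), E·2πrL = λ_enc L/ε₀.
E = |λ_enc|/(2πε₀r) = (3.10×10^-7)/(2π·8.85×10^-12·1.83) = 3.05e3 N/C.

|E| = 3.05×10^3 V/m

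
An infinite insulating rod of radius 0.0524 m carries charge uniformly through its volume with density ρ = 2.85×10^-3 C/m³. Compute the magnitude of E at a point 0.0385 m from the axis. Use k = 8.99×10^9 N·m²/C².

|E| = 6.20×10^6 N/C

Coaxial Gaussian cylinder, radius r = 0.0385 m, length L (r < R).
Enclosed charge per unit length: λ_enc = ρ·πr² = (2.85×10^-3)π(0.0385)² = 1.327×10^-5 C/m.
By Gauss's law (flux through the curved wall only), E·2πrL = λ_enc L/ε₀.
E = 2k|λ_enc|/r = 2(8.99×10^9)(1.327×10^-5)/(0.0385) = 6.20×10^6 N/C.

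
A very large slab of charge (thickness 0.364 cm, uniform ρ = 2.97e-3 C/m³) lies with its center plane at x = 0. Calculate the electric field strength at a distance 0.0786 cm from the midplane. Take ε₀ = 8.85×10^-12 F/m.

|E| = 2.64×10^5 N/C

By symmetry E is perpendicular to the slab. A Gaussian pillbox from −0.0786 cm to +0.0786 cm (face area A) lies entirely within the slab.
Q_enc = ρ·(2x)·A and flux = 2EA, so 2EA = 2ρxA/ε₀ ⇒ E = |ρ|x/ε₀.
E = (2.97e-3)(0.000786)/(8.85×10^-12) = 2.64×10^5 N/C.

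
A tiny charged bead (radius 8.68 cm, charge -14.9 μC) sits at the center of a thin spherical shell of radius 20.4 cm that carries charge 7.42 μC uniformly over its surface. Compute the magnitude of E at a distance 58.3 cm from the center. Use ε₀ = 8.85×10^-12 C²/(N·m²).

By spherical symmetry E is radial; choose a Gaussian sphere of radius r = 58.3 cm (r > 20.4 cm, enclosing both).
Q_enc = (-14.9 μC) + (7.42 μC) = -7.48e-6 C.
Gauss's law: E·4πr² = Q_enc/ε₀.
E = |Q_enc|/(4πε₀r²) = (7.48×10^-6)/(4π·8.85×10^-12·(0.583)²) = 1.98×10^5 N/C.

|E| ≈ 1.98×10^5 N/C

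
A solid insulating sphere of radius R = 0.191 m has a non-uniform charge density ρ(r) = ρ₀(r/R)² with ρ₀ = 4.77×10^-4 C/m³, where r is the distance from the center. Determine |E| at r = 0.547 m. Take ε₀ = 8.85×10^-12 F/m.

|E| = 2.51×10^5 N/C

Symmetry ⇒ E = E(r) r̂. Gaussian sphere of radius r = 0.547 m (r > R, all charge enclosed).
Q_enc = 4π ∫₀^R ρ₀(r'/R)^2 r'² dr' = 4πρ₀R³/5 = 8.353e-6 C.
Gauss's law: E·4πr² = Q_enc/ε₀.
E = |Q_enc|/(4πε₀r²) = (8.353×10^-6)/(4π·8.85×10^-12·(0.547)²) = 2.51e5 N/C.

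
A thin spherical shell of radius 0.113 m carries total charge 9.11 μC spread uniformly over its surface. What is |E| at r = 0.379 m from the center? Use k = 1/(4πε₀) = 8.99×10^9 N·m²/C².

E = 5.70e5 N/C

By spherical symmetry E is radial; choose a Gaussian sphere of radius r = 0.379 m (r > 0.113 m).
The entire shell is enclosed: Q_enc = 9.11×10^-6 C.
Gauss's law: E·4πr² = Q_enc/ε₀.
E = k|Q_enc|/r² = (8.99×10^9)(9.11e-6)/(0.379)² = 5.70e5 N/C.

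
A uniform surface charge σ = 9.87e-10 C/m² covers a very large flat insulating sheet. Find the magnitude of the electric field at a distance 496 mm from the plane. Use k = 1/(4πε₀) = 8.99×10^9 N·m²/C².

The symmetry is planar: E is normal to the sheet and the same magnitude on both sides. Take a pillbox straddling the sheet with end-cap area A.
Only the two end caps contribute flux: Φ = 2EA. With Q_enc = σA, Gauss's law gives E = |σ|/(2ε₀).
E = 2πk|σ| = 2π(8.99×10^9)(9.87×10^-10) = 55.8 N/C.

|E| = 55.8 N/C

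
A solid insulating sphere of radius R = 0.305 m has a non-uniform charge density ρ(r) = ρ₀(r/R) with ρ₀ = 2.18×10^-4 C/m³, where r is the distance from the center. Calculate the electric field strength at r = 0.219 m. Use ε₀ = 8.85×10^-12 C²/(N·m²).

Symmetry ⇒ E = E(r) r̂. Gaussian sphere of radius r = 0.219 m (r < R).
Integrate the density: Q_enc = 4π ∫₀^r ρ₀(r'/R)^1 r'² dr' = 4πρ₀ r^4/(4·R) = 5.165e-6 C.
Applying ∮E·dA = Q_enc/ε₀ with Φ = E(4πr²):
E = |Q_enc|/(4πε₀r²) = (5.165×10^-6)/(4π·8.85×10^-12·(0.219)²) = 9.68e5 N/C.

E = 9.68×10^5 V/m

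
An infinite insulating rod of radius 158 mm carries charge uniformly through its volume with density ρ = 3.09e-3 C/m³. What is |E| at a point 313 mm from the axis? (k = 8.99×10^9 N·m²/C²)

E = 1.39×10^7 N/C

Coaxial Gaussian cylinder, radius r = 313 mm, length L (r > 158 mm, full cross-section enclosed).
λ_enc = ρ·πR² = (3.09e-3)π(0.158)² = 2.423×10^-4 C/m.
By Gauss's law (flux through the curved wall only), E·2πrL = λ_enc L/ε₀.
E = 2k|λ_enc|/r = 2(8.99×10^9)(2.423×10^-4)/(0.313) = 1.39×10^7 N/C.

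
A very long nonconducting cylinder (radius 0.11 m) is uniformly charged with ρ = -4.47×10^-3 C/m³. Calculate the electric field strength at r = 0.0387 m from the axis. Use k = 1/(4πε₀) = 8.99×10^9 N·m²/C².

By cylindrical symmetry E is radial; use a coaxial Gaussian cylinder of radius 0.0387 m and length L (r < R).
Enclosed charge per unit length: λ_enc = ρ·πr² = (-4.47×10^-3)π(0.0387)² = -2.103×10^-5 C/m.
By Gauss's law (flux through the curved wall only), E·2πrL = λ_enc L/ε₀.
E = 2k|λ_enc|/r = 2(8.99×10^9)(2.103e-5)/(0.0387) = 9.77e6 N/C.

E ≈ 9.77×10^6 N/C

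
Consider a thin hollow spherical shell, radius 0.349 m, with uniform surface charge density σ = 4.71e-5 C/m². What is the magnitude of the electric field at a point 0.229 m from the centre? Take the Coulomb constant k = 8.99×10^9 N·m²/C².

|E| = 0 N/C

Use a concentric Gaussian sphere at r = 0.229 m (inside the shell, r < 0.349 m).
No charge lies within this surface, so Q_enc = 0 and Gauss's law gives E·4πr² = 0 ⇒ E = 0.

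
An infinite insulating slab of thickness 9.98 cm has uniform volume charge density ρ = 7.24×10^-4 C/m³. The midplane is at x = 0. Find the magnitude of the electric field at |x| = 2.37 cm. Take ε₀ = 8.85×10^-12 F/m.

|E| = 1.94e6 V/m

By symmetry E is perpendicular to the slab. A Gaussian pillbox from −2.37 cm to +2.37 cm (face area A) lies entirely within the slab.
Q_enc = ρ·(2x)·A and flux = 2EA, so 2EA = 2ρxA/ε₀ ⇒ E = |ρ|x/ε₀.
E = (7.24e-4)(0.0237)/(8.85×10^-12) = 1.94×10^6 N/C.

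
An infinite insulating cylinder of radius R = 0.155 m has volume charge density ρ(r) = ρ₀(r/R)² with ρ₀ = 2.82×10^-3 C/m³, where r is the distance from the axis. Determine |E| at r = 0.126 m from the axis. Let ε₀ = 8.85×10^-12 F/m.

Coaxial Gaussian cylinder, radius r = 0.126 m, length L (r < R).
Integrating ρ over the cross-section to radius r: λ_enc = (2πρ₀/R²) ∫₀^r r'^3 dr' = 2πρ₀ r^4/(4·R²) = 4.647e-5 C/m.
Applying ∮E·dA = Q_enc/ε₀ with the end caps contributing no flux:
E = |λ_enc|/(2πε₀r) = (4.647e-5)/(2π·8.85×10^-12·0.126) = 6.63e6 N/C.

E ≈ 6.63×10^6 N/C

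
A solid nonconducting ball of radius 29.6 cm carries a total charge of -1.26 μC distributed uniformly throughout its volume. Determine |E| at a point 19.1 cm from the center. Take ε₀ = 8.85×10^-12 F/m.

|E| ≈ 8.34×10^4 N/C

Use a concentric Gaussian sphere at r = 19.1 cm (r < R).
Only the charge within r is enclosed: Q_enc = Q·(r/R)³ = (-1.26 μC)·(19.1 cm/29.6 cm)³ = -3.385×10^-7 C.
Since E is radial and uniform over the Gaussian sphere, Φ = E·4πr² = Q_enc/ε₀.
E = |Q_enc|/(4πε₀r²) = (3.385×10^-7)/(4π·8.85×10^-12·(0.191)²) = 8.34e4 N/C.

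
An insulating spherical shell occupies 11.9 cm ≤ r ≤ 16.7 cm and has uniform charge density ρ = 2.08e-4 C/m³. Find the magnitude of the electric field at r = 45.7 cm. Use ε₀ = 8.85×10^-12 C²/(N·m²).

E ≈ 1.11×10^5 N/C

Use a concentric Gaussian sphere at r = 45.7 cm (r > 16.7 cm, enclosing the whole shell).
Q_enc = ρ·(4π/3)(b³ − a³) = (2.08×10^-4)·(4π/3)·((0.167)³ − (0.119)³) = 2.59×10^-6 C.
By Gauss's law, ∮E·dA = E·4πr² = Q_enc/ε₀.
E = |Q_enc|/(4πε₀r²) = (2.59×10^-6)/(4π·8.85×10^-12·(0.457)²) = 1.11×10^5 N/C.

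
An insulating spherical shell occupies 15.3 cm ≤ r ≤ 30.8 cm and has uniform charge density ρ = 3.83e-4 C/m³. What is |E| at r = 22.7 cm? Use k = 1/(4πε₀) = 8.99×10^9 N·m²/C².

E ≈ 2.27e6 N/C

By spherical symmetry E is radial; choose a Gaussian sphere of radius r = 22.7 cm (within the shell material, 15.3 cm < r < 30.8 cm).
Enclosed charge is the volume from a to r: Q_enc = (4π/3)ρ(r³ − a³) = 1.302×10^-5 C.
Since E is radial and uniform over the Gaussian sphere, Φ = E·4πr² = Q_enc/ε₀.
E = k|Q_enc|/r² = (8.99×10^9)(1.302×10^-5)/(0.227)² = 2.27×10^6 N/C.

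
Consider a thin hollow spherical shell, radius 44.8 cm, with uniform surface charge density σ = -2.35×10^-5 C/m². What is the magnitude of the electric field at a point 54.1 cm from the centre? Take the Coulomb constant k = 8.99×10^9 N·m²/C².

Take a concentric spherical Gaussian surface of radius r = 54.1 cm (r > 44.8 cm).
The entire shell is enclosed: Q_enc = σ·4πR² = (-2.35e-5)·4π·(0.448)² = -5.927×10^-5 C.
Applying ∮E·dA = Q_enc/ε₀ with Φ = E(4πr²):
E = k|Q_enc|/r² = (8.99×10^9)(5.927e-5)/(0.541)² = 1.82×10^6 N/C.

1.82e6 N/C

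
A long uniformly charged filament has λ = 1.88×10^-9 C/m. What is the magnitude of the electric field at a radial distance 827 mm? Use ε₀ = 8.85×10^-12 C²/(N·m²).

E = 40.9 N/C

Take a coaxial cylindrical Gaussian surface of radius r = 827 mm and length L.
Q_enc = λL, so λ_enc = 1.88e-9 C/m.
Applying ∮E·dA = Q_enc/ε₀ with the end caps contributing no flux:
E = |λ_enc|/(2πε₀r) = (1.88e-9)/(2π·8.85×10^-12·0.827) = 40.9 N/C.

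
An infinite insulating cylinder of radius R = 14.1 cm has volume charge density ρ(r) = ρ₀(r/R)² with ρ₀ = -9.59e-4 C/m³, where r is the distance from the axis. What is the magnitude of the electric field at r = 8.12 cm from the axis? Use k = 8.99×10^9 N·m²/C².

Coaxial Gaussian cylinder, radius r = 8.12 cm, length L (r < R).
λ_enc = ∫₀^r ρ(r')·2πr' dr' = (2πρ₀/R²)·r^4/4 = -3.294×10^-6 C/m.
By Gauss's law (flux through the curved wall only), E·2πrL = λ_enc L/ε₀.
E = 2k|λ_enc|/r = 2(8.99×10^9)(3.294×10^-6)/(0.0812) = 7.29e5 N/C.

E ≈ 7.29×10^5 V/m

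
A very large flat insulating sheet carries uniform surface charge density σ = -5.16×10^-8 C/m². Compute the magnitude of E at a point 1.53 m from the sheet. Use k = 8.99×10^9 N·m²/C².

|E| ≈ 2.91×10^3 V/m

Choose a cylindrical pillbox piercing the sheet, end faces (area A) parallel to it.
Flux Φ = 2EA and Q_enc = σA, so 2EA = σA/ε₀ ⇒ E = |σ|/(2ε₀), independent of distance.
E = 2πk|σ| = 2π(8.99×10^9)(5.16×10^-8) = 2.91×10^3 N/C.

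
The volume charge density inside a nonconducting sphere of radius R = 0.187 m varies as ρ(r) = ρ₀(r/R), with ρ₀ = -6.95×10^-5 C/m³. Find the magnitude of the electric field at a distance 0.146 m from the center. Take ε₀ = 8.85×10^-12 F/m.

Use a concentric Gaussian sphere at r = 0.146 m (r < R).
Q_enc = ∫₀^r ρ(r')·4πr'² dr' = (4πρ₀/R) ∫₀^r r'^3 dr' = 4πρ₀ r^4/(4·R) = -5.305e-7 C.
Since E is radial and uniform over the Gaussian sphere, Φ = E·4πr² = Q_enc/ε₀.
E = |Q_enc|/(4πε₀r²) = (5.305×10^-7)/(4π·8.85×10^-12·(0.146)²) = 2.24×10^5 N/C.

|E| ≈ 2.24×10^5 V/m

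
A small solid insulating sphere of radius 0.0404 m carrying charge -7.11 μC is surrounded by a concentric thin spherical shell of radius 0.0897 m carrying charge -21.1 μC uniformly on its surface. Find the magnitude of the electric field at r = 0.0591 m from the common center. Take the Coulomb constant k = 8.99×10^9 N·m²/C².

Use a concentric Gaussian sphere at r = 0.0591 m (between the bodies, 0.0404 m < r < 0.0897 m).
Only the inner charge is enclosed; the outer shell contributes nothing inside itself. Q_enc = -7.11 μC = -7.11×10^-6 C.
By Gauss's law, ∮E·dA = E·4πr² = Q_enc/ε₀.
E = k|Q_enc|/r² = (8.99×10^9)(7.11×10^-6)/(0.0591)² = 1.83e7 N/C.

|E| = 1.83×10^7 N/C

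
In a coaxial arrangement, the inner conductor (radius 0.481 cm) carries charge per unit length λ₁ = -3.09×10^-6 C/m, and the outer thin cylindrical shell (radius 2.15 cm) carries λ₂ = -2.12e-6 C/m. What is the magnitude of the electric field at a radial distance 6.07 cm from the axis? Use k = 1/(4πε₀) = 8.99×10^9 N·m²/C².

E ≈ 1.54×10^6 V/m

Take a coaxial cylindrical Gaussian surface of radius r = 6.07 cm and length L (r > 2.15 cm, enclosing both).
λ_enc = λ₁ + λ₂ = (-3.09×10^-6) + (-2.12e-6) = -5.21×10^-6 C/m.
Since E is radial and uniform over the curved surface, Φ = E·2πrL = Q_enc/ε₀ = λ_enc L/ε₀.
E = 2k|λ_enc|/r = 2(8.99×10^9)(5.21×10^-6)/(0.0607) = 1.54×10^6 N/C.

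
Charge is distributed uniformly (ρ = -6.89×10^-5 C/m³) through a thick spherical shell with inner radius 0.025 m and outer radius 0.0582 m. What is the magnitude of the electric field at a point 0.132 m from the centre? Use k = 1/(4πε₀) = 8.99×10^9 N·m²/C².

2.70e4 N/C

By spherical symmetry E is radial; choose a Gaussian sphere of radius r = 0.132 m (r > 0.0582 m, enclosing the whole shell).
Q_enc = ρ·(4π/3)(b³ − a³) = (-6.89×10^-5)·(4π/3)·((0.0582)³ − (0.025)³) = -5.239×10^-8 C.
Gauss's law: E·4πr² = Q_enc/ε₀.
E = k|Q_enc|/r² = (8.99×10^9)(5.239×10^-8)/(0.132)² = 2.70×10^4 N/C.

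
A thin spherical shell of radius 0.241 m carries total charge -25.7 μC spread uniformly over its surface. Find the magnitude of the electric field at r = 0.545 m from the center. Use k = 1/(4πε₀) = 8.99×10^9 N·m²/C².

By spherical symmetry E is radial; choose a Gaussian sphere of radius r = 0.545 m (r > 0.241 m).
The entire shell is enclosed: Q_enc = -2.57e-5 C.
Since E is radial and uniform over the Gaussian sphere, Φ = E·4πr² = Q_enc/ε₀.
E = k|Q_enc|/r² = (8.99×10^9)(2.57e-5)/(0.545)² = 7.78e5 N/C.

E = 7.78×10^5 N/C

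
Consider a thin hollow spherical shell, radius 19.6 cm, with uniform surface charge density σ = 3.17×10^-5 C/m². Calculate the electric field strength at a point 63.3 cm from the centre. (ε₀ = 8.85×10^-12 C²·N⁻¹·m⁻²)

E ≈ 3.43e5 N/C

Use a concentric Gaussian sphere at r = 63.3 cm (r > 19.6 cm).
The entire shell is enclosed: Q_enc = σ·4πR² = (3.17e-5)·4π·(0.196)² = 1.53e-5 C.
By Gauss's law, ∮E·dA = E·4πr² = Q_enc/ε₀.
E = |Q_enc|/(4πε₀r²) = (1.53×10^-5)/(4π·8.85×10^-12·(0.633)²) = 3.43×10^5 N/C.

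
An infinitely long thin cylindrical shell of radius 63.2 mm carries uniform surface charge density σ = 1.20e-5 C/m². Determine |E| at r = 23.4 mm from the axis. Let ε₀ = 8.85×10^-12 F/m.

Take a coaxial cylindrical Gaussian surface of radius r = 23.4 mm and length L (r < 63.2 mm, inside the shell).
All the surface charge lies outside this cylinder: Q_enc = 0, hence E = 0.

|E| = 0 N/C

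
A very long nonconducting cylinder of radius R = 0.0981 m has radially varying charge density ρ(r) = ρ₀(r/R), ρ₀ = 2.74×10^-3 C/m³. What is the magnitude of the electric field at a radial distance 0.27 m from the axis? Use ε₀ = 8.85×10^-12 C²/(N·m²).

Choose a coaxial cylinder of radius r = 0.27 m (arbitrary length L) as the Gaussian surface (r > R, full charge per length enclosed).
λ_enc = 2π ∫₀^R ρ₀(r'/R)^1 r' dr' = 2πρ₀R²/3 = 5.523×10^-5 C/m.
By Gauss's law (flux through the curved wall only), E·2πrL = λ_enc L/ε₀.
E = |λ_enc|/(2πε₀r) = (5.523×10^-5)/(2π·8.85×10^-12·0.27) = 3.68×10^6 N/C.

|E| = 3.68e6 V/m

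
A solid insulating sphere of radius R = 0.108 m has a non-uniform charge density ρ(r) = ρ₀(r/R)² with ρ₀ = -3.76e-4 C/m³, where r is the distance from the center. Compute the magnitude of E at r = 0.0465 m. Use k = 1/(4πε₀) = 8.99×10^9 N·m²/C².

Take a concentric spherical Gaussian surface of radius r = 0.0465 m (r < R).
Q_enc = ∫₀^r ρ(r')·4πr'² dr' = (4πρ₀/R²) ∫₀^r r'^4 dr' = 4πρ₀ r^5/(5·R²) = -1.761×10^-8 C.
By Gauss's law, ∮E·dA = E·4πr² = Q_enc/ε₀.
E = k|Q_enc|/r² = (8.99×10^9)(1.761×10^-8)/(0.0465)² = 7.32×10^4 N/C.

|E| ≈ 7.32×10^4 V/m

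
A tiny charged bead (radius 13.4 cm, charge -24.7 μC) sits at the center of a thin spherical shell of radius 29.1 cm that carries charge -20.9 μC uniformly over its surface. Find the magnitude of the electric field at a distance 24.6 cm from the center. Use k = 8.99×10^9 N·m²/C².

E = 3.67×10^6 N/C

Use a concentric Gaussian sphere at r = 24.6 cm (between the bodies, 13.4 cm < r < 29.1 cm).
Only the inner charge is enclosed; the outer shell contributes nothing inside itself. Q_enc = -24.7 μC = -2.47e-5 C.
Applying ∮E·dA = Q_enc/ε₀ with Φ = E(4πr²):
E = k|Q_enc|/r² = (8.99×10^9)(2.47×10^-5)/(0.246)² = 3.67×10^6 N/C.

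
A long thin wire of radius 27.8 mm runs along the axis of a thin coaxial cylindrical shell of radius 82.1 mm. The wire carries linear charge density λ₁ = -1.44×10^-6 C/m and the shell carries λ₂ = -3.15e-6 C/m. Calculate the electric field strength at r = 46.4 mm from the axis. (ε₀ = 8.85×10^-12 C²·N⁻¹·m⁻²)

|E| ≈ 5.58×10^5 V/m

By cylindrical symmetry E is radial; use a coaxial Gaussian cylinder of radius 46.4 mm and length L (between the conductors, 27.8 mm < r < 82.1 mm).
The shell at 82.1 mm lies outside the Gaussian surface, so λ_enc = λ₁ = -1.44×10^-6 C/m.
By Gauss's law (flux through the curved wall only), E·2πrL = λ_enc L/ε₀.
E = |λ_enc|/(2πε₀r) = (1.44×10^-6)/(2π·8.85×10^-12·0.0464) = 5.58e5 N/C.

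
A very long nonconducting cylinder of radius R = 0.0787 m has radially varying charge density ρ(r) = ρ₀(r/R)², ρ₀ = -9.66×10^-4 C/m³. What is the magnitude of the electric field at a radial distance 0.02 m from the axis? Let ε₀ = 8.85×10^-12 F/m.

E = 3.52×10^4 V/m

Take a coaxial cylindrical Gaussian surface of radius r = 0.02 m and length L (r < R).
λ_enc = ∫₀^r ρ(r')·2πr' dr' = (2πρ₀/R²)·r^4/4 = -3.92e-8 C/m.
Applying ∮E·dA = Q_enc/ε₀ with the end caps contributing no flux:
E = |λ_enc|/(2πε₀r) = (3.92×10^-8)/(2π·8.85×10^-12·0.02) = 3.52×10^4 N/C.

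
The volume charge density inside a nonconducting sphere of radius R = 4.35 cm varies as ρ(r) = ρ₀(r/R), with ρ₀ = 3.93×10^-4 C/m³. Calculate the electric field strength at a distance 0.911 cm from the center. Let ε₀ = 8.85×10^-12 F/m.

|E| ≈ 2.12×10^4 N/C

Symmetry ⇒ E = E(r) r̂. Gaussian sphere of radius r = 0.911 cm (r < R).
Integrate the density: Q_enc = 4π ∫₀^r ρ₀(r'/R)^1 r'² dr' = 4πρ₀ r^4/(4·R) = 1.955×10^-10 C.
Since E is radial and uniform over the Gaussian sphere, Φ = E·4πr² = Q_enc/ε₀.
E = |Q_enc|/(4πε₀r²) = (1.955×10^-10)/(4π·8.85×10^-12·(0.00911)²) = 2.12e4 N/C.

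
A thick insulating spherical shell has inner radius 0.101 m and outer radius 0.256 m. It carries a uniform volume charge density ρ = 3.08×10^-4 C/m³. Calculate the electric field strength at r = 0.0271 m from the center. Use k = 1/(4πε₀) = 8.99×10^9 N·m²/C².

E = 0 (no enclosed charge)

Take a concentric spherical Gaussian surface of radius r = 0.0271 m (r < 0.101 m, inside the empty cavity).
Q_enc = 0 (all charge lies at larger r); Gauss's law gives E = 0.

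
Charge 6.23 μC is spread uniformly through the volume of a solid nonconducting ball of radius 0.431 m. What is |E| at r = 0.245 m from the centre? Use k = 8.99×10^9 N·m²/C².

1.71×10^5 N/C

Use a concentric Gaussian sphere at r = 0.245 m (r < R).
Only the charge within r is enclosed: Q_enc = Q·(r/R)³ = (6.23 μC)·(0.245 m/0.431 m)³ = 1.144e-6 C.
Gauss's law: E·4πr² = Q_enc/ε₀.
E = k|Q_enc|/r² = (8.99×10^9)(1.144×10^-6)/(0.245)² = 1.71e5 N/C.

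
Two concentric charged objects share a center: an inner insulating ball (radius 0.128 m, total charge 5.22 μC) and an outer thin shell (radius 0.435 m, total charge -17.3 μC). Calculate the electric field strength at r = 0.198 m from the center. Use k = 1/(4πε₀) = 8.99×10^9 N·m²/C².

Use a concentric Gaussian sphere at r = 0.198 m (between the bodies, 0.128 m < r < 0.435 m).
The shell at 0.435 m lies outside the Gaussian surface, so Q_enc = 5.22 μC = 5.22×10^-6 C.
By Gauss's law, ∮E·dA = E·4πr² = Q_enc/ε₀.
E = k|Q_enc|/r² = (8.99×10^9)(5.22e-6)/(0.198)² = 1.20×10^6 N/C.

E = 1.20×10^6 N/C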